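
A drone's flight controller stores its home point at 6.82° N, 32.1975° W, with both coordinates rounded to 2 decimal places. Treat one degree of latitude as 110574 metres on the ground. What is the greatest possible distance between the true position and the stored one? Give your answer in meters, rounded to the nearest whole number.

Rounding to 2 decimal places leaves each coordinate within ±0.005° of the true value.
N–S: 0.005° × 110574 m/° = 552.87 m.
Longitude error → 0.005 × 110574 × cos 6.82° = 0.005 × 110574 × 0.9929 ≈ 548.958 m.
The two errors are perpendicular, so the maximum displacement is √(552.87² + 548.958²) ≈ 779.115 m.

779 meters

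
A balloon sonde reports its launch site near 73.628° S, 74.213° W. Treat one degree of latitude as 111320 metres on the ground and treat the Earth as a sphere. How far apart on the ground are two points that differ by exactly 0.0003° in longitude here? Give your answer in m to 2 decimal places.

9.41 m

At 73.628° a degree of longitude is 111320 × cos 73.628° ≈ 31378.1 m, so 0.0003° corresponds to 9.41342 m.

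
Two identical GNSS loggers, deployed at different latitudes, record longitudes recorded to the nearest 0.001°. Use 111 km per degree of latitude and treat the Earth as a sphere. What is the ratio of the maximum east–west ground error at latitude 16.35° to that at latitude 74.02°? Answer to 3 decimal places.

3.485

Rounding to 3 decimal places leaves the longitude within ±0.0005° of the true value.
Error at 16.35° = 0.0005° × 111000 × cos 16.35° ≈ 55.5 × 0.9596 = 53.256 m.
Error at 74.02° = 0.0005° × 111000 × cos 74.02° ≈ 55.5 × 0.2753 = 15.279 m.
Ratio: 53.256 / 15.279 = cos 16.35° / cos 74.02° ≈ 3.4855.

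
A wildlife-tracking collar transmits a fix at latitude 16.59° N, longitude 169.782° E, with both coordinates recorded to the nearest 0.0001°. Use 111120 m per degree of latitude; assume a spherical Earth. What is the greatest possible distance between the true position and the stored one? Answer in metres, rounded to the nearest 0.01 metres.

Rounding to 4 decimal places leaves each coordinate within ±5e-05° of the true value.
Latitude error → 5e-05 × 111120 = 5.556 m along the meridian.
Longitude error → 5e-05 × 111120 × cos 16.59° = 5e-05 × 111120 × 0.9584 ≈ 5.32472 m.
Worst case both components are at the extreme and orthogonal: √(5.556² + 5.32472²) ≈ 7.69557 m.

7.70 metres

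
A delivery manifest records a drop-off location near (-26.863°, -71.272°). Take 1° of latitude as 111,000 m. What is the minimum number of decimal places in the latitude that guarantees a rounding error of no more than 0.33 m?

One degree of latitude covers 111000 m.
Rounding to N decimal places gives at most 0.5 × 10⁻ᴺ degrees of error, i.e. 0.5 × 10⁻ᴺ × 111000 m.
Need 0.5 × 111000 × 10⁻ᴺ ≤ 0.33 → 10⁻ᴺ ≤ 5.946e-06, so N ≥ 5.23.
So 6 decimal places suffice (0.0555 m); 5 would allow up to 0.555 m.

6 decimal places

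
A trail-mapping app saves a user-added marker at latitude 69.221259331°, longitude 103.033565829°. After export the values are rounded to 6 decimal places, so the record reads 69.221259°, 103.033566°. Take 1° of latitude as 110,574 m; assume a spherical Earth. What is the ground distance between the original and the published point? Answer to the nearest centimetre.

4 centimetres

The latitude changed by +0.000000331° and the longitude by -0.000000171°.
N–S: 0.000000331° × 110574 m/° = 0.0366 m.
E–W at 69.2213°: -0.000000171° × 110574 × cos 69.2213° = -0.000000171 × 110574 × 0.3548 ≈ -0.00670786 m.
Distance: √(0.0366² + 0.00670786²) ≈ 0.0372096 m.
That is 0.0372096 m = 3.721 cm.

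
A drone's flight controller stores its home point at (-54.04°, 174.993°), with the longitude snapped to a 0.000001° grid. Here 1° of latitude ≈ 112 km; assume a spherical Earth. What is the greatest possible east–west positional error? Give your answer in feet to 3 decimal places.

0.108 feet

With a 0.000001° grid the true value lies within half a step, ±0.000001°/2 = ±5e-07°, of the stored one.
Parallels shrink by cos φ, so at 54.04° a degree of longitude is 112000 × 0.5872 ≈ 65768.7 m.
So at most 5e-07° × 65768.7 ≈ 0.0328843 m east–west.
Converting: 0.0328843 m × 3.2808 ft/m ≈ 0.10789 ft.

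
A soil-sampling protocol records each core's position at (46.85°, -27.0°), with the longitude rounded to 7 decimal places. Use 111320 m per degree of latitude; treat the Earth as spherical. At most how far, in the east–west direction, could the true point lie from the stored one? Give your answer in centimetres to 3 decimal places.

Rounding to 7 decimal places leaves the longitude within ±5e-08° of the true value.
At latitude 46.85° a degree of longitude spans 111320 m × cos 46.85° = 111320 × 0.6839 ≈ 76132.9 m.
Maximum E–W displacement: 5e-08 × 76132.9 = 0.00380665 m.
That is 0.00380665 m = 0.38066 cm.

0.381 centimetres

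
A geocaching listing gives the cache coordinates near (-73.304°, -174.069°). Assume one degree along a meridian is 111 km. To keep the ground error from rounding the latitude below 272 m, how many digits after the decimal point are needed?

One degree of latitude covers 111000 m.
Rounding to N decimal places gives at most 0.5 × 10⁻ᴺ degrees of error, i.e. 0.5 × 10⁻ᴺ × 111000 m.
Need 0.5 × 111000 × 10⁻ᴺ ≤ 272 → 10⁻ᴺ ≤ 4.901e-03, so N ≥ 2.31.
At 2 places the error can reach 555 m, but 3 places keeps it to 55.5 m.

3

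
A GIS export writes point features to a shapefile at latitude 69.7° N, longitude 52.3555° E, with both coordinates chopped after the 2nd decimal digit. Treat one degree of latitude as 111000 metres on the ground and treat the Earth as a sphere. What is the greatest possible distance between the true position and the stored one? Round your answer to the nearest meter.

Truncating at 2 decimal places can drop up to a full unit in the last place, so each coordinate may be off by as much as 0.01°.
Latitude error → 0.01 × 111000 = 1110 m along the meridian.
E–W at 69.7°: 0.01° × 111000 × cos 69.7° = 0.01 × 111000 × 0.3469 ≈ 385.099 m.
Combining orthogonally: (1110² + 385.099²)^½ ≈ 1174.9 m.

1175 meters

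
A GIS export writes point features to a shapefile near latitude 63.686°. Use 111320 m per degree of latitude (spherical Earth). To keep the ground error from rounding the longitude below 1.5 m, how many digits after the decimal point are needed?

5

At 63.686° one degree of longitude covers 111320 × cos 63.686° ≈ 111320 × 0.4433 ≈ 49347.1 m.
With N decimal places the half-ulp bound is 0.5·10⁻ᴺ°, or 0.5·10⁻ᴺ × 49347.1 m on the ground.
Need 0.5 × 49347.1 × 10⁻ᴺ ≤ 1.5 → 10⁻ᴺ ≤ 6.079e-05, so N ≥ 4.22.
So 5 decimal places suffice (0.247 m); 4 would allow up to 2.47 m.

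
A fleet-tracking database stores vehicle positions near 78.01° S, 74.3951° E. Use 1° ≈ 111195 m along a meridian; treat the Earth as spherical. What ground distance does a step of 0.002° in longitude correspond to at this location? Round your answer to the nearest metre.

46 metres

0.002° of longitude at 78.01° is 0.002 × 111195 × cos 78.01° ≈ 0.002 × 23099.8 = 46.1995 m.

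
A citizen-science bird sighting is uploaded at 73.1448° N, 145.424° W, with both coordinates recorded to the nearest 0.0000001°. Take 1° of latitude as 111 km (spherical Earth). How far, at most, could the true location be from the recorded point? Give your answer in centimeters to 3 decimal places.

Rounding to 7 decimal places leaves each coordinate within ±5e-08° of the true value.
N–S: 5e-08° × 111000 m/° = 0.00555 m.
East–west component at 73.1448°: 5e-08° × 111000 × cos 73.1448° ≈ 5e-08 × 32184.9 ≈ 0.00160924 m.
Combining orthogonally: (0.00555² + 0.00160924²)^½ ≈ 0.0057786 m.
That is 0.0057786 m = 0.57786 cm.

0.578 centimeters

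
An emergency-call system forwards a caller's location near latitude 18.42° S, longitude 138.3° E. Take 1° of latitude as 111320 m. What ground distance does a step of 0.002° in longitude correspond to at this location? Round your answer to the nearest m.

At 18.42° a degree of longitude is 111320 × cos 18.42° ≈ 105617 m, so 0.002° corresponds to 211.233 m.

211 m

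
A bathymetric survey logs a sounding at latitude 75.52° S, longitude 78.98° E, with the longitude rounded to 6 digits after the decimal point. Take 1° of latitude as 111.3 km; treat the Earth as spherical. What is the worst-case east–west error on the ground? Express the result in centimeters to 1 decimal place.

1.4 centimeters

Rounding to 6 decimal places leaves the longitude within ±5e-07° of the true value.
Parallels shrink by cos φ, so at 75.52° a degree of longitude is 111300 × 0.2500 ≈ 27829.7 m.
Maximum E–W displacement: 5e-07 × 27829.7 = 0.0139148 m.
That is 0.0139148 m = 1.3915 cm.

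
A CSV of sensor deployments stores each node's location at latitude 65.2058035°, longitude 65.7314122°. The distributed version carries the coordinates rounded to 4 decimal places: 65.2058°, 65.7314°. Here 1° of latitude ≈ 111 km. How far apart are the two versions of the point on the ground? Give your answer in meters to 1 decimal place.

0.7 meters

Δlat = 65.2058035 − 65.2058 = +0.0000035°; Δlon = 65.7314122 − 65.7314 = +0.0000122°.
North–south shift: 0.0000035 × 111000 = 0.3885 m.
E–W at 65.2058°: 0.0000122° × 111000 × cos 65.2058° = 0.0000122 × 111000 × 0.4194 ≈ 0.567898 m.
Distance: √(0.3885² + 0.567898²) ≈ 0.68807 m.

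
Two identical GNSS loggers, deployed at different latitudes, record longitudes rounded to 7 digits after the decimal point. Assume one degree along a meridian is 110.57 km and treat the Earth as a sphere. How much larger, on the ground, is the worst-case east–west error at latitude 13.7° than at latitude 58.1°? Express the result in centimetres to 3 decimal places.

0.245 centimetres

Rounding to 7 decimal places leaves the longitude within ±5e-08° of the true value.
At 13.7°: 5e-08° × 110570 × cos 13.7° = 5e-08 × 110570 × 0.9715 ≈ 0.0053712 m.
Error at 58.1° = 5e-08° × 110570 × cos 58.1° ≈ 0.0055285 × 0.5284 = 0.0029215 m.
Difference: 0.0053712 − 0.0029215 = 0.0024497 m.
That is 0.00244974 m = 0.24497 cm.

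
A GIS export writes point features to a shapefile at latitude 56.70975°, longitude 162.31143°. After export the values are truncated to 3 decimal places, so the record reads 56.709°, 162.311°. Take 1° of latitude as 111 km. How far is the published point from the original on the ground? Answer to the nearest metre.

Δlat = 56.70975 − 56.709 = +0.00075°; Δlon = 162.31143 − 162.311 = +0.00043°.
North–south shift: 0.00075 × 111000 = 83.25 m.
East–west at this latitude: 0.00043° × 111000 × cos 56.709° ≈ 0.00043 × 60927 = 26.1986 m.
Distance: √(83.25² + 26.1986²) ≈ 87.275 m.

87 metres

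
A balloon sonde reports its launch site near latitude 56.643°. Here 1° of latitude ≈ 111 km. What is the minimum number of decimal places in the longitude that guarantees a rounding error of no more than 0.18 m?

At 56.643° one degree of longitude covers 111000 × cos 56.643° ≈ 111000 × 0.5499 ≈ 61033.8 m.
With N decimal places the half-ulp bound is 0.5·10⁻ᴺ°, or 0.5·10⁻ᴺ × 61033.8 m on the ground.
Need 0.5 × 61033.8 × 10⁻ᴺ ≤ 0.18 → 10⁻ᴺ ≤ 5.898e-06, so N ≥ 5.23.
At 5 places the error can reach 0.305 m, but 6 places keeps it to 0.0305 m.

6 decimal places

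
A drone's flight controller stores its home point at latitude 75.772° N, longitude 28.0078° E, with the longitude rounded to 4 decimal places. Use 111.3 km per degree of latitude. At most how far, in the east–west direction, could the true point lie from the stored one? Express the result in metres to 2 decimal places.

1.37 metres

Rounding to 4 decimal places leaves the longitude within ±5e-05° of the true value.
At latitude 75.772° a degree of longitude spans 111300 m × cos 75.772° = 111300 × 0.2458 ≈ 27355.4 m.
So at most 5e-05° × 27355.4 ≈ 1.36777 m east–west.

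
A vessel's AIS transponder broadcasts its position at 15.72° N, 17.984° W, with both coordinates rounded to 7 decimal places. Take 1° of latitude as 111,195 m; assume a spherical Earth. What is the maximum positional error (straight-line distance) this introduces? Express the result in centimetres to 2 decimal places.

Rounding to 7 decimal places leaves each coordinate within ±5e-08° of the true value.
Latitude error → 5e-08 × 111195 = 0.00555975 m along the meridian.
Longitude error → 5e-08 × 111195 × cos 15.72° = 5e-08 × 111195 × 0.9626 ≈ 0.0053518 m.
Worst case both components are at the extreme and orthogonal: √(0.00555975² + 0.0053518²) ≈ 0.00771703 m.
That is 0.00771703 m = 0.7717 cm.

0.77 centimetres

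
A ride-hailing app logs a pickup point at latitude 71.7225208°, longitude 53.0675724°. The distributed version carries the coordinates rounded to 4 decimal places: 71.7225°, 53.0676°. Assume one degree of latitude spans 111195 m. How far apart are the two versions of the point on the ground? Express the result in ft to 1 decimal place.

8.2 ft

The latitude changed by +0.0000208° and the longitude by -0.0000276°.
North–south shift: 0.0000208 × 111195 = 2.31286 m.
E–W at 71.7225°: -0.0000276° × 111195 × cos 71.7225° = -0.0000276 × 111195 × 0.3136 ≈ -0.962493 m.
Distance: √(2.31286² + 0.962493²) ≈ 2.50513 m.
In feet: 2.50513 m ÷ 0.3048 ≈ 8.2189 ft.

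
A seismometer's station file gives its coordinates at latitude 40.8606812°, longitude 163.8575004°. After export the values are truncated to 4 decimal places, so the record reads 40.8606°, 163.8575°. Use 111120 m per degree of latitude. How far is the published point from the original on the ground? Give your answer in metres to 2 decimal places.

9.02 metres

The latitude changed by +0.0000812° and the longitude by +0.0000004°.
N–S: 0.0000812° × 111120 m/° = 9.02294 m.
East–west at this latitude: 0.0000004° × 111120 × cos 40.8606° ≈ 0.0000004 × 84040.4 = 0.0336162 m.
Combined displacement = (9.02294² + 0.0336162²)^½ ≈ 9.02301 m.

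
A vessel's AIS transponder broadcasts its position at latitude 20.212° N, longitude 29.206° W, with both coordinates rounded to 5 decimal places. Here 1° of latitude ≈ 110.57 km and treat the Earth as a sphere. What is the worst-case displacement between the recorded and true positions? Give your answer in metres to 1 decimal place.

Rounding to 5 decimal places leaves each coordinate within ±5e-06° of the true value.
North–south component: 5e-06° × 110570 = 0.55285 m.
Longitude error → 5e-06 × 110570 × cos 20.212° = 5e-06 × 110570 × 0.9384 ≈ 0.518806 m.
The two errors are perpendicular, so the maximum displacement is √(0.55285² + 0.518806²) ≈ 0.758157 m.

0.8 metres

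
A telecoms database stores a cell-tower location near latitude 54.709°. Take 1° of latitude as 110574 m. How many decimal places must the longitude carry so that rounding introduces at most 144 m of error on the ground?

At 54.709° one degree of longitude covers 110574 × cos 54.709° ≈ 110574 × 0.5777 ≈ 63881.9 m.
Rounding to N decimal places gives at most 0.5 × 10⁻ᴺ degrees of error, i.e. 0.5 × 10⁻ᴺ × 63881.9 m.
Need 0.5 × 63881.9 × 10⁻ᴺ ≤ 144 → 10⁻ᴺ ≤ 4.508e-03, so N ≥ 2.35.
At 2 places the error can reach 319 m, but 3 places keeps it to 31.9 m.

3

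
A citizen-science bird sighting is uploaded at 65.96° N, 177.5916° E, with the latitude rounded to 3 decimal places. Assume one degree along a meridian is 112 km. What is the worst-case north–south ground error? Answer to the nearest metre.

56 metres

Rounding to 3 decimal places leaves the latitude within ±0.0005° of the true value.
North–south distance: 0.0005° × 112000 m/° = 56 m.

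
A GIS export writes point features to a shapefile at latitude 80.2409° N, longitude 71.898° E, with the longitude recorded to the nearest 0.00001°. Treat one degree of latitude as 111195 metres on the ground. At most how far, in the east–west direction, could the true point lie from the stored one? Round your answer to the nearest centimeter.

9 centimeters

Rounding to 5 decimal places leaves the longitude within ±5e-06° of the true value.
One degree of longitude at 80.2409° is 111195 × cos 80.2409° ≈ 111195 × 0.1695 = 18848.2 m.
Maximum E–W displacement: 5e-06 × 18848.2 = 0.0942411 m.
That is 0.0942411 m = 9.4241 cm.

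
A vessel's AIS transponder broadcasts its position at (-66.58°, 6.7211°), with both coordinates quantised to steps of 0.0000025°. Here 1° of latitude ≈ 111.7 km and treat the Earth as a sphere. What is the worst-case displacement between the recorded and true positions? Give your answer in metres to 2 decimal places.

0.15 metres

With a 0.0000025° grid the true value lies within half a step, ±0.0000025°/2 = ±1.25e-06°, of the stored one.
N–S: 1.25e-06° × 111700 m/° = 0.139625 m.
East–west component at 66.58°: 1.25e-06° × 111700 × cos 66.58° ≈ 1.25e-06 × 44397.2 ≈ 0.0554965 m.
The two errors are perpendicular, so the maximum displacement is √(0.139625² + 0.0554965²) ≈ 0.15025 m.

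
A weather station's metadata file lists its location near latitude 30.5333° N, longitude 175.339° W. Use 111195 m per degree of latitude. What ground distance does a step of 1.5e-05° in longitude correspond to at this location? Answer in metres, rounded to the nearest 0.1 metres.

1.4 metres

At 30.5333° a degree of longitude is 111195 × cos 30.5333° ≈ 95776 m, so 1.5e-05° corresponds to 1.43664 m.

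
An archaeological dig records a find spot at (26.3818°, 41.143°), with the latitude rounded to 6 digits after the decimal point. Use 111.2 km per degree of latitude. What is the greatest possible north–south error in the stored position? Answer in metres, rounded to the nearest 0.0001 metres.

0.0556 metres

Rounding to 6 decimal places leaves the latitude within ±5e-07° of the true value.
North–south distance: 5e-07° × 111200 m/° = 0.0556 m.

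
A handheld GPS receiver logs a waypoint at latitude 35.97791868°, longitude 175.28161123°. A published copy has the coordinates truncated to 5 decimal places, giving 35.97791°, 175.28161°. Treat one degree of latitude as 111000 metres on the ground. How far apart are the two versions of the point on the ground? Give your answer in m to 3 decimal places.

0.970 m

The latitude changed by +0.00000868° and the longitude by +0.00000123°.
N–S: 0.00000868° × 111000 m/° = 0.96348 m.
East–west at this latitude: 0.00000123° × 111000 × cos 35.9779° ≈ 0.00000123 × 89826 = 0.110486 m.
Combined displacement = (0.96348² + 0.110486²)^½ ≈ 0.969794 m.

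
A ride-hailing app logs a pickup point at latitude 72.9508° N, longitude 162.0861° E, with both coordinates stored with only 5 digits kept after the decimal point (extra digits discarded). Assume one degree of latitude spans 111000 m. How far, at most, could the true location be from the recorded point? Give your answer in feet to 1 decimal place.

Truncating at 5 decimal places can drop up to a full unit in the last place, so each coordinate may be off by as much as 1e-05°.
North–south component: 1e-05° × 111000 = 1.11 m.
East–west component at 72.9508°: 1e-05° × 111000 × cos 72.9508° ≈ 1e-05 × 32544.4 ≈ 0.325444 m.
The two errors are perpendicular, so the maximum displacement is √(1.11² + 0.325444²) ≈ 1.15673 m.
Converting: 1.15673 m × 3.2808 ft/m ≈ 3.795 ft.

3.8 feet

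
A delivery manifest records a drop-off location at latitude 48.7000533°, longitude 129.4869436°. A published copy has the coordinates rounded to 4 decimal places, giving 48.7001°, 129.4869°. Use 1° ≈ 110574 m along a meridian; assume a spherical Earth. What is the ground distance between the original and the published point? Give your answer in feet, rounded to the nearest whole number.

Δlat = 48.7000533 − 48.7001 = -0.0000467°; Δlon = 129.4869436 − 129.4869 = +0.0000436°.
North–south shift: -0.0000467 × 110574 = -5.16381 m.
E–W at 48.7001°: 0.0000436° × 110574 × cos 48.7001° = 0.0000436 × 110574 × 0.6600 ≈ 3.18188 m.
Combined displacement = (5.16381² + 3.18188²)^½ ≈ 6.06541 m.
In feet: 6.06541 m ÷ 0.3048 ≈ 19.9 ft.

20 feet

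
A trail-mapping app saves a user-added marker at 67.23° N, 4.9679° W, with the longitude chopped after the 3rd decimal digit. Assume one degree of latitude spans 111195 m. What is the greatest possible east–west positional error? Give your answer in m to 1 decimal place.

Truncating at 3 decimal places can drop up to a full unit in the last place, so the longitude may be off by as much as 0.001°.
One degree of longitude at 67.23° is 111195 × cos 67.23° ≈ 111195 × 0.3870 = 43036.1 m.
Maximum E–W displacement: 0.001 × 43036.1 = 43.0361 m.

43.0 m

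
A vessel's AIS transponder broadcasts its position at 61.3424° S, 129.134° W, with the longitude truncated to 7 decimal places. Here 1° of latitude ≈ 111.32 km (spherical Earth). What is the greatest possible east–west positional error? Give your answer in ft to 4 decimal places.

0.0175 ft

Truncating at 7 decimal places can drop up to a full unit in the last place, so the longitude may be off by as much as 1e-07°.
One degree of longitude at 61.3424° is 111320 × cos 61.3424° ≈ 111320 × 0.4796 = 53386.2 m.
So at most 1e-07° × 53386.2 ≈ 0.00533862 m east–west.
Converting: 0.00533862 m × 3.2808 ft/m ≈ 0.017515 ft.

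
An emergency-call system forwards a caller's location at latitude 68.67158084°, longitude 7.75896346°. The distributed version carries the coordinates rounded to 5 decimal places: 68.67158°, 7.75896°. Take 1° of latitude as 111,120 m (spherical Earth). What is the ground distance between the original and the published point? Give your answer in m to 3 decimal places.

0.168 m

Δlat = 68.67158084 − 68.67158 = +0.00000084°; Δlon = 7.75896346 − 7.75896 = +0.00000346°.
N–S: 0.00000084° × 111120 m/° = 0.0933408 m.
East–west at this latitude: 0.00000346° × 111120 × cos 68.6716° ≈ 0.00000346 × 40415.8 = 0.139839 m.
Combined displacement = (0.0933408² + 0.139839²)^½ ≈ 0.168129 m.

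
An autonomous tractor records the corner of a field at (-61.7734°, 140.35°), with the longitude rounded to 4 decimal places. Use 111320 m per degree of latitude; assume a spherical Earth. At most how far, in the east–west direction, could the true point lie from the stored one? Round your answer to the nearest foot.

Rounding to 4 decimal places leaves the longitude within ±5e-05° of the true value.
At latitude 61.7734° a degree of longitude spans 111320 m × cos 61.7734° = 111320 × 0.4730 ≈ 52649.9 m.
Maximum E–W displacement: 5e-05 × 52649.9 = 2.63249 m.
Converting: 2.63249 m × 3.2808 ft/m ≈ 8.6368 ft.

9 feet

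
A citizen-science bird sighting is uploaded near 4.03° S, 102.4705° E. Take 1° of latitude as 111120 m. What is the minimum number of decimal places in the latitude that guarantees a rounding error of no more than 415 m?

One degree of latitude covers 111120 m.
With N decimal places the half-ulp bound is 0.5·10⁻ᴺ°, or 0.5·10⁻ᴺ × 111120 m on the ground.
Setting 55560 × 10⁻ᴺ ≤ 415 gives 10ᴺ ≥ 133.9, i.e. N ≥ 2.13.
At 2 places the error can reach 556 m, but 3 places keeps it to 55.6 m.

3 decimal places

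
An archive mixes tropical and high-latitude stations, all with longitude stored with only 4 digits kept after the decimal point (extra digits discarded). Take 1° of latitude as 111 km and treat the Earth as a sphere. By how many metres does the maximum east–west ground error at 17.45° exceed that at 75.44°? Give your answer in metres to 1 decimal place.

7.8 metres

Truncating at 4 decimal places can drop up to a full unit in the last place, so the longitude may be off by as much as 0.0001°.
Error at 17.45° = 0.0001° × 111000 × cos 17.45° ≈ 11.1 × 0.9540 = 10.589 m.
At 75.44°: 0.0001° × 111000 × cos 75.44° = 0.0001 × 111000 × 0.2514 ≈ 2.7905 m.
Difference: 10.589 − 2.7905 = 7.7987 m.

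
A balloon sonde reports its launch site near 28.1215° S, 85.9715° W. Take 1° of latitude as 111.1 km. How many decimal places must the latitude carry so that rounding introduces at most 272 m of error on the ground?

One degree of latitude covers 111100 m.
N decimal places → at most half a unit in the last place, 0.5 × 10⁻ᴺ° = 111100/2 × 10⁻ᴺ m.
Need 0.5 × 111100 × 10⁻ᴺ ≤ 272 → 10⁻ᴺ ≤ 4.896e-03, so N ≥ 2.31.
At 2 places the error can reach 556 m, but 3 places keeps it to 55.6 m.

3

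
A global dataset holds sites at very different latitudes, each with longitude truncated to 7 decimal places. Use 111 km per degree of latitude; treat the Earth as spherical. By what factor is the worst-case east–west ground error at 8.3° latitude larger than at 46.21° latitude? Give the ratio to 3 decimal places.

1.430

Truncating at 7 decimal places can drop up to a full unit in the last place, so the longitude may be off by as much as 1e-07°.
Error at 8.3° = 1e-07° × 111000 × cos 8.3° ≈ 0.0111 × 0.9895 = 0.010984 m.
Error at 46.21° = 1e-07° × 111000 × cos 46.21° ≈ 0.0111 × 0.6920 = 0.0076814 m.
Ratio: 0.010984 / 0.0076814 = cos 8.3° / cos 46.21° ≈ 1.4299.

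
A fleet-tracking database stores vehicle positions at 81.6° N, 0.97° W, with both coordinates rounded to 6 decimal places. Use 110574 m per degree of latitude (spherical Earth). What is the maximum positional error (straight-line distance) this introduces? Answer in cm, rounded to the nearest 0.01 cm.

Rounding to 6 decimal places leaves each coordinate within ±5e-07° of the true value.
North–south component: 5e-07° × 110574 = 0.055287 m.
Longitude error → 5e-07 × 110574 × cos 81.6° = 5e-07 × 110574 × 0.1461 ≈ 0.00807649 m.
Combining orthogonally: (0.055287² + 0.00807649²)^½ ≈ 0.0558738 m.
That is 0.0558738 m = 5.5874 cm.

5.59 cm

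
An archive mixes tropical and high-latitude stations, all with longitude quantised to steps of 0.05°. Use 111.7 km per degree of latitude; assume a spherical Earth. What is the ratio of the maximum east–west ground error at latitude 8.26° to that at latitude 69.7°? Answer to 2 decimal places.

2.85

With a 0.05° grid the true value lies within half a step, ±0.05°/2 = ±0.025°, of the stored one.
At 8.26°: 0.025° × 111700 × cos 8.26° = 0.025 × 111700 × 0.9896 ≈ 2763.5 m.
Error at 69.7° = 0.025° × 111700 × cos 69.7° ≈ 2792.5 × 0.3469 = 968.82 m.
Ratio: 2763.5 / 968.82 = cos 8.26° / cos 69.7° ≈ 2.8525.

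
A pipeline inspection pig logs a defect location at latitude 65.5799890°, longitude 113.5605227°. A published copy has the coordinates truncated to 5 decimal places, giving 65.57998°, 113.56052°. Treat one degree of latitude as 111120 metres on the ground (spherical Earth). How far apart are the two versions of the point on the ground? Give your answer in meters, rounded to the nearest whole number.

1 meters

The latitude changed by +0.0000090° and the longitude by +0.0000027°.
N–S: 0.0000090° × 111120 m/° = 1.00008 m.
East–west at this latitude: 0.0000027° × 111120 × cos 65.58° ≈ 0.0000027 × 45939.5 = 0.124037 m.
Hypotenuse of the two orthogonal shifts: √(1.00008² + 0.124037²) = 1.00774 m.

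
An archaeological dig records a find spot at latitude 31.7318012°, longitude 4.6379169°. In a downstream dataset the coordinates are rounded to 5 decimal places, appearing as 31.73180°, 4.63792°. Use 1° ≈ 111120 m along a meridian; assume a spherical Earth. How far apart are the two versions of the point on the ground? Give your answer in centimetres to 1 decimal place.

The latitude changed by +0.0000012° and the longitude by -0.0000031°.
N–S: 0.0000012° × 111120 m/° = 0.133344 m.
East–west at this latitude: -0.0000031° × 111120 × cos 31.7318° ≈ -0.0000031 × 94509.7 = -0.29298 m.
Distance: √(0.133344² + 0.29298²) ≈ 0.321897 m.
That is 0.321897 m = 32.19 cm.

32.2 centimetres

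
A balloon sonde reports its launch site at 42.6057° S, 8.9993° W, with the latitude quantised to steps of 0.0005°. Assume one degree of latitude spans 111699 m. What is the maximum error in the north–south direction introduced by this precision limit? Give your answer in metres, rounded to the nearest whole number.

28 metres

With a 0.0005° grid the true value lies within half a step, ±0.0005°/2 = ±0.00025°, of the stored one.
North–south distance: 0.00025° × 111699 m/° = 27.9247 m.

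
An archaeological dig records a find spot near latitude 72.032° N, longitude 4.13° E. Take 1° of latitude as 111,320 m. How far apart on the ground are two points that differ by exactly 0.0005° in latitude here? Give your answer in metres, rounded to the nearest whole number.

Along a meridian 0.0005° is 0.0005 × 111320 = 55.66 m.

56 metres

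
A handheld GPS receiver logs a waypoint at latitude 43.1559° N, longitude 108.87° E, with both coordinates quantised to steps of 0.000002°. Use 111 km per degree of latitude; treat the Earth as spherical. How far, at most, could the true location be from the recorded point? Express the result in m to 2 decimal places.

0.14 m

With a 0.000002° grid the true value lies within half a step, ±0.000002°/2 = ±1e-06°, of the stored one.
North–south component: 1e-06° × 111000 = 0.111 m.
East–west component at 43.1559°: 1e-06° × 111000 × cos 43.1559° ≈ 1e-06 × 80974 ≈ 0.080974 m.
The two errors are perpendicular, so the maximum displacement is √(0.111² + 0.080974²) ≈ 0.137396 m.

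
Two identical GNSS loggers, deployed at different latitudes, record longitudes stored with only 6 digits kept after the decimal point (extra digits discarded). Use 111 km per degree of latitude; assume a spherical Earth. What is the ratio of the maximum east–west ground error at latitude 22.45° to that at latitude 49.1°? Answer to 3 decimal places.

Truncating at 6 decimal places can drop up to a full unit in the last place, so the longitude may be off by as much as 1e-06°.
At 22.45°: 1e-06° × 111000 × cos 22.45° = 1e-06 × 111000 × 0.9242 ≈ 0.10259 m.
Error at 49.1° = 1e-06° × 111000 × cos 49.1° ≈ 0.111 × 0.6547 = 0.072676 m.
Ratio: 0.10259 / 0.072676 = cos 22.45° / cos 49.1° ≈ 1.4116.

1.412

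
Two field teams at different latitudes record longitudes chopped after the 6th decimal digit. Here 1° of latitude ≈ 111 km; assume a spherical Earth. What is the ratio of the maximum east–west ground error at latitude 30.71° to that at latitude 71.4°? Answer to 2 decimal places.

2.70

Truncating at 6 decimal places can drop up to a full unit in the last place, so the longitude may be off by as much as 1e-06°.
At 30.71°: 1e-06° × 111000 × cos 30.71° = 1e-06 × 111000 × 0.8598 ≈ 0.095434 m.
Error at 71.4° = 1e-06° × 111000 × cos 71.4° ≈ 0.111 × 0.3190 = 0.035404 m.
The ratio reduces to cos 30.71° / cos 71.4° = 0.8598/0.3190 ≈ 2.6955.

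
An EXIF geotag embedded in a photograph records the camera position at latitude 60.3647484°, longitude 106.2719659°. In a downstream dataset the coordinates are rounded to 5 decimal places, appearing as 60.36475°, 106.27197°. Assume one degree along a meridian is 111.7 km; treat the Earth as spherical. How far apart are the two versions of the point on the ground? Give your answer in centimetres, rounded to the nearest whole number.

29 centimetres

Δlat = 60.3647484 − 60.36475 = -0.0000016°; Δlon = 106.2719659 − 106.27197 = -0.0000041°.
North–south shift: -0.0000016 × 111700 = -0.17872 m.
E–W at 60.3648°: -0.0000041° × 111700 × cos 60.3648° = -0.0000041 × 111700 × 0.4945 ≈ -0.226455 m.
Distance: √(0.17872² + 0.226455²) ≈ 0.288484 m.
That is 0.288484 m = 28.848 cm.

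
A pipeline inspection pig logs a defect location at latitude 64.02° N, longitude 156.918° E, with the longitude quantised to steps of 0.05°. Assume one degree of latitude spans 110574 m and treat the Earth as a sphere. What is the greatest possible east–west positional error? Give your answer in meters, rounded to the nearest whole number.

With a 0.05° grid the true value lies within half a step, ±0.05°/2 = ±0.025°, of the stored one.
Parallels shrink by cos φ, so at 64.02° a degree of longitude is 110574 × 0.4381 ≈ 48437.8 m.
Maximum E–W displacement: 0.025 × 48437.8 = 1210.94 m.

1211 meters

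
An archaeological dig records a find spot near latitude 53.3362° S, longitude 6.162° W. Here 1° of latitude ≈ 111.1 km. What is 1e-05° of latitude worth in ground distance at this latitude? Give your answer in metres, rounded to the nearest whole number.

1e-05° × 111100 m/° = 1.111 m.

1 metres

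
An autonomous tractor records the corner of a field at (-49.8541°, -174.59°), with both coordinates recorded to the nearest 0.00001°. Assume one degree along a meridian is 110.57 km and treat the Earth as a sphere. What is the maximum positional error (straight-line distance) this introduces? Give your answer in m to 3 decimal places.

0.658 m

Rounding to 5 decimal places leaves each coordinate within ±5e-06° of the true value.
Latitude error → 5e-06 × 110570 = 0.55285 m along the meridian.
E–W at 49.8541°: 5e-06° × 110570 × cos 49.8541° = 5e-06 × 110570 × 0.6447 ≈ 0.356442 m.
Combining orthogonally: (0.55285² + 0.356442²)^½ ≈ 0.657795 m.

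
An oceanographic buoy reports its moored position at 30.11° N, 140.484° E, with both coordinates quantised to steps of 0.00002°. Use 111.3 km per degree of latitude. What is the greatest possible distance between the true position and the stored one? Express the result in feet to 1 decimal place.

With a 0.00002° grid the true value lies within half a step, ±0.00002°/2 = ±1e-05°, of the stored one.
North–south component: 1e-05° × 111300 = 1.113 m.
East–west component at 30.11°: 1e-05° × 111300 × cos 30.11° ≈ 1e-05 × 96281.6 ≈ 0.962816 m.
Worst case both components are at the extreme and orthogonal: √(1.113² + 0.962816²) ≈ 1.47166 m.
In feet: 1.47166 m ÷ 0.3048 ≈ 4.8283 ft.

4.8 feet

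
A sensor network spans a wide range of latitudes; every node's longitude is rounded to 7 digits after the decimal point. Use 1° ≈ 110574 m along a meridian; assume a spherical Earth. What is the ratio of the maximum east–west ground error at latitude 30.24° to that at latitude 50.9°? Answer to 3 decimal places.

Rounding to 7 decimal places leaves the longitude within ±5e-08° of the true value.
At 30.24°: 5e-08° × 110574 × cos 30.24° = 5e-08 × 110574 × 0.8639 ≈ 0.0047764 m.
At 50.9°: 5e-08° × 110574 × cos 50.9° = 5e-08 × 110574 × 0.6307 ≈ 0.0034868 m.
Ratio: 0.0047764 / 0.0034868 = cos 30.24° / cos 50.9° ≈ 1.3698.

1.370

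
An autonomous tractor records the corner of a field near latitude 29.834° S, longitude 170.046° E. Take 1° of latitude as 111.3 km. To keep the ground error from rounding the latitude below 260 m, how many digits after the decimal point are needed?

3

One degree of latitude covers 111300 m.
With N decimal places the half-ulp bound is 0.5·10⁻ᴺ°, or 0.5·10⁻ᴺ × 111300 m on the ground.
Need 0.5 × 111300 × 10⁻ᴺ ≤ 260 → 10⁻ᴺ ≤ 4.672e-03, so N ≥ 2.33.
N = 2 would give 556 m (too coarse); N = 3 gives 55.6 m ≤ 260 m.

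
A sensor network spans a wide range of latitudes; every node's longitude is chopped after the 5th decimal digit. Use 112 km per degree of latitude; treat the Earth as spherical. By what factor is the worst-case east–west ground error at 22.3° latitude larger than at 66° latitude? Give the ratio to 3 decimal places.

2.275

Truncating at 5 decimal places can drop up to a full unit in the last place, so the longitude may be off by as much as 1e-05°.
Error at 22.3° = 1e-05° × 112000 × cos 22.3° ≈ 1.12 × 0.9252 = 1.0362 m.
Error at 66° = 1e-05° × 112000 × cos 66° ≈ 1.12 × 0.4067 = 0.45555 m.
The ratio reduces to cos 22.3° / cos 66° = 0.9252/0.4067 ≈ 2.2747.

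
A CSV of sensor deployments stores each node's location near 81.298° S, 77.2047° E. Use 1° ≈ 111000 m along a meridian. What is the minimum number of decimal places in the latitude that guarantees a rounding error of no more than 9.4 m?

4

One degree of latitude covers 111000 m.
N decimal places → at most half a unit in the last place, 0.5 × 10⁻ᴺ° = 111000/2 × 10⁻ᴺ m.
Setting 55500 × 10⁻ᴺ ≤ 9.4 gives 10ᴺ ≥ 5904, i.e. N ≥ 3.77.
So 4 decimal places suffice (5.55 m); 3 would allow up to 55.5 m.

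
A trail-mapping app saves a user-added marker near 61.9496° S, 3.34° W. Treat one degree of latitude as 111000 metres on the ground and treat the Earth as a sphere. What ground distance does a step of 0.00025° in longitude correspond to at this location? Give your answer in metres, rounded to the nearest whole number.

At 61.9496° a degree of longitude is 111000 × cos 61.9496° ≈ 52197.5 m, so 0.00025° corresponds to 13.0494 m.

13 metres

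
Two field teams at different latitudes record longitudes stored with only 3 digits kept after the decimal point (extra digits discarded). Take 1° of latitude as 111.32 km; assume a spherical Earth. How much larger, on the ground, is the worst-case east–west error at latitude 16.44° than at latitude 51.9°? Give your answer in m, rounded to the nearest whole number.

38 m

Truncating at 3 decimal places can drop up to a full unit in the last place, so the longitude may be off by as much as 0.001°.
Error at 16.44° = 0.001° × 111320 × cos 16.44° ≈ 111.32 × 0.9591 = 106.77 m.
At 51.9°: 0.001° × 111320 × cos 51.9° = 0.001 × 111320 × 0.6170 ≈ 68.688 m.
Difference: 106.77 − 68.688 = 38.08 m.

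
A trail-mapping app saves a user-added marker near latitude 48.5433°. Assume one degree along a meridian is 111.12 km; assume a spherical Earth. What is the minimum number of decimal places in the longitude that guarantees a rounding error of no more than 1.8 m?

5 decimal places

At 48.5433° one degree of longitude covers 111120 × cos 48.5433° ≈ 111120 × 0.6621 ≈ 73567.4 m.
Rounding to N decimal places gives at most 0.5 × 10⁻ᴺ degrees of error, i.e. 0.5 × 10⁻ᴺ × 73567.4 m.
Need 0.5 × 73567.4 × 10⁻ᴺ ≤ 1.8 → 10⁻ᴺ ≤ 4.893e-05, so N ≥ 4.31.
So 5 decimal places suffice (0.368 m); 4 would allow up to 3.68 m.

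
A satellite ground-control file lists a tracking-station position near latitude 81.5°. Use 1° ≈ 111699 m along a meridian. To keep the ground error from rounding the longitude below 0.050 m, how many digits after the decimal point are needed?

6

At 81.5° one degree of longitude covers 111699 × cos 81.5° ≈ 111699 × 0.1478 ≈ 16510.2 m.
Rounding to N decimal places gives at most 0.5 × 10⁻ᴺ degrees of error, i.e. 0.5 × 10⁻ᴺ × 16510.2 m.
Need 0.5 × 16510.2 × 10⁻ᴺ ≤ 0.050 → 10⁻ᴺ ≤ 6.057e-06, so N ≥ 5.22.
N = 5 would give 0.0826 m (too coarse); N = 6 gives 0.00826 m ≤ 0.050 m.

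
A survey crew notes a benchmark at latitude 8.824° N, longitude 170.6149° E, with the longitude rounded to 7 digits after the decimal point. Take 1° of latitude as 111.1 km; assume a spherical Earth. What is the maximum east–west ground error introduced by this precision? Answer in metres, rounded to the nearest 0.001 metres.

Rounding to 7 decimal places leaves the longitude within ±5e-08° of the true value.
One degree of longitude at 8.824° is 111100 × cos 8.824° ≈ 111100 × 0.9882 = 109785 m.
So at most 5e-08° × 109785 ≈ 0.00548925 m east–west.

0.005 metres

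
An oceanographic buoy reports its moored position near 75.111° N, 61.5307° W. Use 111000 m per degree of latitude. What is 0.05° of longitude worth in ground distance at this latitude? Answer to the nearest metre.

0.05° of longitude at 75.111° is 0.05 × 111000 × cos 75.111° ≈ 0.05 × 28521.1 = 1426.06 m.

1426 metres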